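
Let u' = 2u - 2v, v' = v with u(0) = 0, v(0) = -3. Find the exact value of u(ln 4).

72

A = [[2,-2],[0,1]]; eigenvalues λ = 2, 1.
Eigenvectors: (-1,0) for λ=2, (2,1) for λ=1.
From the initial condition, c_1 = -6, c_2 = -3.
u(ln 4) = (-6)(4^2)(-1) + (-3)(4^1)(2) = 72.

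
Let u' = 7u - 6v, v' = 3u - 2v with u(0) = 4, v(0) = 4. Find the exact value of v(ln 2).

A = [[7,-6],[3,-2]]; eigenvalues λ = 4, 1.
Eigenvectors: (-2,-1) for λ=4, (1,1) for λ=1.
From the initial condition, c_1 = 0, c_2 = 4.
v(ln 2) = (0)(2^4)(-1) + (4)(2^1)(1) = 8.

8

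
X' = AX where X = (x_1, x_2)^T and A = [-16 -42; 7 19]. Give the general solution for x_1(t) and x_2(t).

Coefficient matrix A = [[-16, -42], [7, 19]].
Characteristic polynomial det(A - λI) = λ^2 - 3λ - 10 = 0.
Eigenvalues λ = 5, -2.
For λ=5: (A-λI) row 1 is [-21, -42], so an eigenvector is (-2, 1).
For λ=-2: (A-λI) row 1 is [-14, -42], so an eigenvector is (3, -1).
General solution: C_1e^(5t)(-2,1) + C_2e^(-2t)(3,-1).

x_1(t) = -2C_1e^(5t) + 3C_2e^(-2t), x_2(t) = C_1e^(5t) - C_2e^(-2t)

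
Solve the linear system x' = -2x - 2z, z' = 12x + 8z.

x(t) = K_1e^(2t) - K_2e^(4t), z(t) = -2K_1e^(2t) + 3K_2e^(4t)

Coefficient matrix A = [[-2, -2], [12, 8]].
Characteristic polynomial det(A - λI) = λ^2 - 6λ + 8 = 0.
Eigenvalues λ = 2, 4.
For λ=2: (A-λI) row 1 is [-4, -2], so an eigenvector is (1, -2).
For λ=4: (A-λI) row 1 is [-6, -2], so an eigenvector is (-1, 3).
General solution: K_1e^(2t)(1,-2) + K_2e^(4t)(-1,3).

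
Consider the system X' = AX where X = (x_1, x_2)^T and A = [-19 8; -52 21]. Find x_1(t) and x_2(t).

Coefficient matrix A = [[-19, 8], [-52, 21]].
Characteristic polynomial det(A - λI) = λ^2 - 2λ + 17 = 0.
Eigenvalues λ = 1 ± 4i (complex conjugate pair).
For λ=1+4i: an eigenvector is (1,2) - i(-1,-3) = (1 + i, 2 + 3i).
A real fundamental pair from Re and Im of e^((1+4i)t)v: X_1 = e^(t)(cos(4t)·(1,2) + sin(4t)·(-1,-3)), X_2 = e^(t)(sin(4t)·(1,2) - cos(4t)·(-1,-3)).
General solution: C_1X_1 + C_2X_2.

x_1(t) = -C_1e^(t)sin(4t) + C_1e^(t)cos(4t) + C_2e^(t)sin(4t) + C_2e^(t)cos(4t), x_2(t) = -3C_1e^(t)sin(4t) + 2C_1e^(t)cos(4t) + 2C_2e^(t)sin(4t) + 3C_2e^(t)cos(4t)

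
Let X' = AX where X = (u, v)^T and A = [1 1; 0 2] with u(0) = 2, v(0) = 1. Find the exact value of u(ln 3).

A = [[1,1],[0,2]]; eigenvalues λ = 1, 2.
Eigenvectors: (1,0) for λ=1, (-1,-1) for λ=2.
From the initial condition, c_1 = 1, c_2 = -1.
u(ln 3) = (1)(3^1)(1) + (-1)(3^2)(-1) = 12.

12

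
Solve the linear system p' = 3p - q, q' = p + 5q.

p(t) = c_1e^(4t) + c_2te^(4t) + c_2e^(4t), q(t) = -c_1e^(4t) - c_2te^(4t) - 2c_2e^(4t)

Coefficient matrix A = [[3, -1], [1, 5]].
Characteristic polynomial det(A - λI) = λ^2 - 8λ + 16 = 0.
Single eigenvalue λ = 4 with algebraic multiplicity 2.
Eigenvector v = (1,-1); generalized eigenvector w with (A-λI)w=v is (1,-2).
General solution: e^(4t)[c_1·v + c_2·(t·v + w)].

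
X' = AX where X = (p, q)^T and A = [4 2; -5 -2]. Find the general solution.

p(t) = K_1e^(t)sin(t) + K_1e^(t)cos(t) + K_2e^(t)sin(t) - K_2e^(t)cos(t), q(t) = -2K_1e^(t)sin(t) - K_1e^(t)cos(t) - K_2e^(t)sin(t) + 2K_2e^(t)cos(t)

Coefficient matrix A = [[4, 2], [-5, -2]].
Characteristic polynomial det(A - λI) = λ^2 - 2λ + 2 = 0.
Eigenvalues λ = 1 ± i (complex conjugate pair).
For λ=1+i: an eigenvector is (1,-1) - i(1,-2) = (1 - i, -1 + 2i).
A real fundamental pair from Re and Im of e^((1+i)t)v: X_1 = e^(t)(cos(t)·(1,-1) + sin(t)·(1,-2)), X_2 = e^(t)(sin(t)·(1,-1) - cos(t)·(1,-2)).
General solution: K_1X_1 + K_2X_2.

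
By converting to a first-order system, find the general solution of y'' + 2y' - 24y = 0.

Let x_1 = y, x_2 = y'. Then x_1' = x_2 and x_2' = 24x_1 - 2x_2.
A = [[0,1],[24,-2]]; det(A-λI) = λ^2 + 2λ - 24.
Eigenvalues λ = 4, -6 with eigenvectors (1,4), (1,-6).

y(t) = K_1e^(4t) + K_2e^(-6t)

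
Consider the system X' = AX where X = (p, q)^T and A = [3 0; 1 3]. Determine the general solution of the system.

p(t) = c_2e^(3t), q(t) = c_1e^(3t) + c_2te^(3t) - 3c_2e^(3t)

Coefficient matrix A = [[3, 0], [1, 3]].
Characteristic polynomial det(A - λI) = λ^2 - 6λ + 9 = 0.
Single eigenvalue λ = 3 with algebraic multiplicity 2.
Eigenvector v = (0,1); generalized eigenvector w with (A-λI)w=v is (1,-3).
General solution: e^(3t)[c_1·v + c_2·(t·v + w)].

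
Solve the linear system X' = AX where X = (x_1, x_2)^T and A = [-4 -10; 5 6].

Coefficient matrix A = [[-4, -10], [5, 6]].
Characteristic polynomial det(A - λI) = λ^2 - 2λ + 26 = 0.
Eigenvalues λ = 1 ± 5i (complex conjugate pair).
For λ=1+5i: an eigenvector is (1,-1) - i(1,0) = (1 - i, -1).
A real fundamental pair from Re and Im of e^((1+5i)t)v: X_1 = e^(t)(cos(5t)·(1,-1) + sin(5t)·(1,0)), X_2 = e^(t)(sin(5t)·(1,-1) - cos(5t)·(1,0)).
General solution: K_1X_1 + K_2X_2.

x_1(t) = K_1e^(t)sin(5t) + K_1e^(t)cos(5t) + K_2e^(t)sin(5t) - K_2e^(t)cos(5t), x_2(t) = -K_1e^(t)cos(5t) - K_2e^(t)sin(5t)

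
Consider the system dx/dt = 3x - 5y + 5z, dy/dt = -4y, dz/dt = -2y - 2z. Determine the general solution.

Coefficient matrix A = [[3, -5, 5], [0, -4, 0], [0, -2, -2]].
det(A - λI) = 0 gives eigenvalues λ = 3, -4, -2.
For λ=3: eigenvector (1,0,0).
For λ=-4: eigenvector (0,1,1).
For λ=-2: eigenvector (-1,0,1).
General solution: c_1e^(3t)(1,0,0) + c_2e^(-4t)(0,1,1) + c_3e^(-2t)(-1,0,1).

x(t) = c_1e^(3t) - c_3e^(-2t), y(t) = c_2e^(-4t), z(t) = c_2e^(-4t) + c_3e^(-2t)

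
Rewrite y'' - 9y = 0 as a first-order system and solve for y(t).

y(t) = c_1e^(-3t) + c_2e^(3t)

Let x_1 = y, x_2 = y'. Then x_1' = x_2 and x_2' = 9x_1.
A = [[0,1],[9,0]]; det(A-λI) = λ^2 - 9.
Eigenvalues λ = -3, 3 with eigenvectors (1,-3), (1,3).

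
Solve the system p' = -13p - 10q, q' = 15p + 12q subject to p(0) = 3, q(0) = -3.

p(t) = 3e^(-3t), q(t) = -3e^(-3t)

Coefficient matrix A = [[-13, -10], [15, 12]].
Characteristic polynomial det(A - λI) = λ^2 + λ - 6 = 0.
Eigenvalues λ = -3, 2.
For λ=-3: (A-λI) row 1 is [-10, -10], so an eigenvector is (-1, 1).
For λ=2: (A-λI) row 1 is [-15, -10], so an eigenvector is (-2, 3).
General solution: K_1e^(-3t)(-1,1) + K_2e^(2t)(-2,3).
Applying p(0)=3, q(0)=-3 gives K_1=-3, K_2=0.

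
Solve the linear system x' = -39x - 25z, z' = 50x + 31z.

Coefficient matrix A = [[-39, -25], [50, 31]].
Characteristic polynomial det(A - λI) = λ^2 + 8λ + 41 = 0.
Eigenvalues λ = -4 ± 5i (complex conjugate pair).
For λ=-4+5i: an eigenvector is (2,-3) - i(1,-1) = (2 - i, -3 + i).
A real fundamental pair from Re and Im of e^((-4+5i)t)v: X_1 = e^(-4t)(cos(5t)·(2,-3) + sin(5t)·(1,-1)), X_2 = e^(-4t)(sin(5t)·(2,-3) - cos(5t)·(1,-1)).
General solution: c_1X_1 + c_2X_2.

x(t) = c_1e^(-4t)sin(5t) + 2c_1e^(-4t)cos(5t) + 2c_2e^(-4t)sin(5t) - c_2e^(-4t)cos(5t), z(t) = -c_1e^(-4t)sin(5t) - 3c_1e^(-4t)cos(5t) - 3c_2e^(-4t)sin(5t) + c_2e^(-4t)cos(5t)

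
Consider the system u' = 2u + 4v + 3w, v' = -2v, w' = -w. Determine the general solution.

Coefficient matrix A = [[2, 4, 3], [0, -2, 0], [0, 0, -1]].
det(A - λI) = 0 gives eigenvalues λ = 2, -1, -2.
For λ=2: eigenvector (1,0,0).
For λ=-1: eigenvector (-1,0,1).
For λ=-2: eigenvector (-1,1,0).
General solution: c_1e^(2t)(1,0,0) + c_2e^(-t)(-1,0,1) + c_3e^(-2t)(-1,1,0).

u(t) = c_1e^(2t) - c_2e^(-t) - c_3e^(-2t), v(t) = c_3e^(-2t), w(t) = c_2e^(-t)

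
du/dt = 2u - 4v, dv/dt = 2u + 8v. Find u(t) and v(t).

u(t) = 2C_1e^(4t) - C_2e^(6t), v(t) = -C_1e^(4t) + C_2e^(6t)

Coefficient matrix A = [[2, -4], [2, 8]].
Characteristic polynomial det(A - λI) = λ^2 - 10λ + 24 = 0.
Eigenvalues λ = 4, 6.
For λ=4: (A-λI) row 1 is [-2, -4], so an eigenvector is (2, -1).
For λ=6: (A-λI) row 1 is [-4, -4], so an eigenvector is (-1, 1).
General solution: C_1e^(4t)(2,-1) + C_2e^(6t)(-1,1).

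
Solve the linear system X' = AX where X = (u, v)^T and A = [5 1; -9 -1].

Coefficient matrix A = [[5, 1], [-9, -1]].
Characteristic polynomial det(A - λI) = λ^2 - 4λ + 4 = 0.
Single eigenvalue λ = 2 with algebraic multiplicity 2.
Eigenvector v = (1,-3); generalized eigenvector w with (A-λI)w=v is (0,1).
General solution: e^(2t)[K_1·v + K_2·(t·v + w)].

u(t) = K_1e^(2t) + K_2te^(2t), v(t) = -3K_1e^(2t) - 3K_2te^(2t) + K_2e^(2t)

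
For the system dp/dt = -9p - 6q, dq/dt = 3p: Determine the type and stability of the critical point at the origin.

A = [[-9,-6],[3,0]]; det(A-λI) = λ^2 + 9λ + 18.
λ = -6, -3: both negative.

stable node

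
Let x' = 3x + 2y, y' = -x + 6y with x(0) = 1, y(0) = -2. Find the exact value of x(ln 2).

A = [[3,2],[-1,6]]; eigenvalues λ = 5, 4.
Eigenvectors: (-1,-1) for λ=5, (-2,-1) for λ=4.
From the initial condition, c_1 = 5, c_2 = -3.
x(ln 2) = (5)(2^5)(-1) + (-3)(2^4)(-2) = -64.

-64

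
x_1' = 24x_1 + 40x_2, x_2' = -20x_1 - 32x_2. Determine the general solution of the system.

Coefficient matrix A = [[24, 40], [-20, -32]].
Characteristic polynomial det(A - λI) = λ^2 + 8λ + 32 = 0.
Eigenvalues λ = -4 ± 4i (complex conjugate pair).
For λ=-4+4i: an eigenvector is (-3,2) - i(-1,1) = (-3 + i, 2 - i).
A real fundamental pair from Re and Im of e^((-4+4i)t)v: X_1 = e^(-4t)(cos(4t)·(-3,2) + sin(4t)·(-1,1)), X_2 = e^(-4t)(sin(4t)·(-3,2) - cos(4t)·(-1,1)).
General solution: c_1X_1 + c_2X_2.

x_1(t) = -c_1e^(-4t)sin(4t) - 3c_1e^(-4t)cos(4t) - 3c_2e^(-4t)sin(4t) + c_2e^(-4t)cos(4t), x_2(t) = c_1e^(-4t)sin(4t) + 2c_1e^(-4t)cos(4t) + 2c_2e^(-4t)sin(4t) - c_2e^(-4t)cos(4t)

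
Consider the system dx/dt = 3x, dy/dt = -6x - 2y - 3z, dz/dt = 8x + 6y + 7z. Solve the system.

x(t) = c_1e^(3t), y(t) = -c_2e^(4t) - c_3e^(t), z(t) = -2c_1e^(3t) + 2c_2e^(4t) + c_3e^(t)

Coefficient matrix A = [[3, 0, 0], [-6, -2, -3], [8, 6, 7]].
det(A - λI) = 0 gives eigenvalues λ = 3, 4, 1.
For λ=3: eigenvector (1,0,-2).
For λ=4: eigenvector (0,-1,2).
For λ=1: eigenvector (0,-1,1).
General solution: c_1e^(3t)(1,0,-2) + c_2e^(4t)(0,-1,2) + c_3e^(t)(0,-1,1).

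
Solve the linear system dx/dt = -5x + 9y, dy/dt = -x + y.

x(t) = 3K_1e^(-2t) + 3K_2te^(-2t) - K_2e^(-2t), y(t) = K_1e^(-2t) + K_2te^(-2t)

Coefficient matrix A = [[-5, 9], [-1, 1]].
Characteristic polynomial det(A - λI) = λ^2 + 4λ + 4 = 0.
Single eigenvalue λ = -2 with algebraic multiplicity 2.
Eigenvector v = (3,1); generalized eigenvector w with (A-λI)w=v is (-1,0).
General solution: e^(-2t)[K_1·v + K_2·(t·v + w)].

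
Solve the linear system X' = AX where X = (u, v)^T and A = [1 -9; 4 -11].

u(t) = 3K_1e^(-5t) + 3K_2te^(-5t) - K_2e^(-5t), v(t) = 2K_1e^(-5t) + 2K_2te^(-5t) - K_2e^(-5t)

Coefficient matrix A = [[1, -9], [4, -11]].
Characteristic polynomial det(A - λI) = λ^2 + 10λ + 25 = 0.
Single eigenvalue λ = -5 with algebraic multiplicity 2.
Eigenvector v = (3,2); generalized eigenvector w with (A-λI)w=v is (-1,-1).
General solution: e^(-5t)[K_1·v + K_2·(t·v + w)].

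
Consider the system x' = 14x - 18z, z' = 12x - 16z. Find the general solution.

Coefficient matrix A = [[14, -18], [12, -16]].
Characteristic polynomial det(A - λI) = λ^2 + 2λ - 8 = 0.
Eigenvalues λ = -4, 2.
For λ=-4: (A-λI) row 1 is [18, -18], so an eigenvector is (-1, -1).
For λ=2: (A-λI) row 1 is [12, -18], so an eigenvector is (-3, -2).
General solution: K_1e^(-4t)(-1,-1) + K_2e^(2t)(-3,-2).

x(t) = -K_1e^(-4t) - 3K_2e^(2t), z(t) = -K_1e^(-4t) - 2K_2e^(2t)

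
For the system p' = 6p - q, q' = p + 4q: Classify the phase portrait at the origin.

A = [[6,-1],[1,4]]; det(A-λI) = λ^2 - 10λ + 25.
repeated λ = 5 with a single eigenvector.

unstable improper node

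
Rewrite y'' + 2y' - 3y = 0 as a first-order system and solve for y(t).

y(t) = c_1e^(t) + c_2e^(-3t)

Let x_1 = y, x_2 = y'. Then x_1' = x_2 and x_2' = 3x_1 - 2x_2.
A = [[0,1],[3,-2]]; det(A-λI) = λ^2 + 2λ - 3.
Eigenvalues λ = 1, -3 with eigenvectors (1,1), (1,-3).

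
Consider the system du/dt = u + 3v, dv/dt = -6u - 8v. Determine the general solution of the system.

u(t) = -c_1e^(-5t) + c_2e^(-2t), v(t) = 2c_1e^(-5t) - c_2e^(-2t)

Coefficient matrix A = [[1, 3], [-6, -8]].
Characteristic polynomial det(A - λI) = λ^2 + 7λ + 10 = 0.
Eigenvalues λ = -5, -2.
For λ=-5: (A-λI) row 1 is [6, 3], so an eigenvector is (-1, 2).
For λ=-2: (A-λI) row 1 is [3, 3], so an eigenvector is (1, -1).
General solution: c_1e^(-5t)(-1,2) + c_2e^(-2t)(1,-1).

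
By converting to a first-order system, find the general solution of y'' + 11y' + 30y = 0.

Let x_1 = y, x_2 = y'. Then x_1' = x_2 and x_2' = -30x_1 - 11x_2.
A = [[0,1],[-30,-11]]; det(A-λI) = λ^2 + 11λ + 30.
Eigenvalues λ = -5, -6 with eigenvectors (1,-5), (1,-6).

y(t) = C_1e^(-5t) + C_2e^(-6t)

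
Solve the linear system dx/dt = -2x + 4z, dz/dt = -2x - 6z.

Coefficient matrix A = [[-2, 4], [-2, -6]].
Characteristic polynomial det(A - λI) = λ^2 + 8λ + 20 = 0.
Eigenvalues λ = -4 ± 2i (complex conjugate pair).
For λ=-4+2i: an eigenvector is (-1,1) - i(1,0) = (-1 - i, 1).
A real fundamental pair from Re and Im of e^((-4+2i)t)v: X_1 = e^(-4t)(cos(2t)·(-1,1) + sin(2t)·(1,0)), X_2 = e^(-4t)(sin(2t)·(-1,1) - cos(2t)·(1,0)).
General solution: K_1X_1 + K_2X_2.

x(t) = K_1e^(-4t)sin(2t) - K_1e^(-4t)cos(2t) - K_2e^(-4t)sin(2t) - K_2e^(-4t)cos(2t), z(t) = K_1e^(-4t)cos(2t) + K_2e^(-4t)sin(2t)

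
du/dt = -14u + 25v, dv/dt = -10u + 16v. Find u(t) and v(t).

u(t) = C_1e^(t)sin(5t) - 2C_1e^(t)cos(5t) - 2C_2e^(t)sin(5t) - C_2e^(t)cos(5t), v(t) = C_1e^(t)sin(5t) - C_1e^(t)cos(5t) - C_2e^(t)sin(5t) - C_2e^(t)cos(5t)

Coefficient matrix A = [[-14, 25], [-10, 16]].
Characteristic polynomial det(A - λI) = λ^2 - 2λ + 26 = 0.
Eigenvalues λ = 1 ± 5i (complex conjugate pair).
For λ=1+5i: an eigenvector is (-2,-1) - i(1,1) = (-2 - i, -1 - i).
A real fundamental pair from Re and Im of e^((1+5i)t)v: X_1 = e^(t)(cos(5t)·(-2,-1) + sin(5t)·(1,1)), X_2 = e^(t)(sin(5t)·(-2,-1) - cos(5t)·(1,1)).
General solution: C_1X_1 + C_2X_2.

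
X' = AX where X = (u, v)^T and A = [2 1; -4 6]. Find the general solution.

Coefficient matrix A = [[2, 1], [-4, 6]].
Characteristic polynomial det(A - λI) = λ^2 - 8λ + 16 = 0.
Single eigenvalue λ = 4 with algebraic multiplicity 2.
Eigenvector v = (-1,-2); generalized eigenvector w with (A-λI)w=v is (2,3).
General solution: e^(4t)[c_1·v + c_2·(t·v + w)].

u(t) = -c_1e^(4t) - c_2te^(4t) + 2c_2e^(4t), v(t) = -2c_1e^(4t) - 2c_2te^(4t) + 3c_2e^(4t)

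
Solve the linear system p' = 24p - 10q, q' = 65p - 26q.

Coefficient matrix A = [[24, -10], [65, -26]].
Characteristic polynomial det(A - λI) = λ^2 + 2λ + 26 = 0.
Eigenvalues λ = -1 ± 5i (complex conjugate pair).
For λ=-1+5i: an eigenvector is (-1,-2) - i(-1,-3) = (-1 + i, -2 + 3i).
A real fundamental pair from Re and Im of e^((-1+5i)t)v: X_1 = e^(-t)(cos(5t)·(-1,-2) + sin(5t)·(-1,-3)), X_2 = e^(-t)(sin(5t)·(-1,-2) - cos(5t)·(-1,-3)).
General solution: K_1X_1 + K_2X_2.

p(t) = -K_1e^(-t)sin(5t) - K_1e^(-t)cos(5t) - K_2e^(-t)sin(5t) + K_2e^(-t)cos(5t), q(t) = -3K_1e^(-t)sin(5t) - 2K_1e^(-t)cos(5t) - 2K_2e^(-t)sin(5t) + 3K_2e^(-t)cos(5t)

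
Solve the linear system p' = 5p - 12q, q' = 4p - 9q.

Coefficient matrix A = [[5, -12], [4, -9]].
Characteristic polynomial det(A - λI) = λ^2 + 4λ + 3 = 0.
Eigenvalues λ = -3, -1.
For λ=-3: (A-λI) row 1 is [8, -12], so an eigenvector is (3, 2).
For λ=-1: (A-λI) row 1 is [6, -12], so an eigenvector is (-2, -1).
General solution: K_1e^(-3t)(3,2) + K_2e^(-t)(-2,-1).

p(t) = 3K_1e^(-3t) - 2K_2e^(-t), q(t) = 2K_1e^(-3t) - K_2e^(-t)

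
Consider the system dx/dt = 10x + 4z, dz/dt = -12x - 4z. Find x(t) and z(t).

x(t) = -2c_1e^(4t) - c_2e^(2t), z(t) = 3c_1e^(4t) + 2c_2e^(2t)

Coefficient matrix A = [[10, 4], [-12, -4]].
Characteristic polynomial det(A - λI) = λ^2 - 6λ + 8 = 0.
Eigenvalues λ = 4, 2.
For λ=4: (A-λI) row 1 is [6, 4], so an eigenvector is (-2, 3).
For λ=2: (A-λI) row 1 is [8, 4], so an eigenvector is (-1, 2).
General solution: c_1e^(4t)(-2,3) + c_2e^(2t)(-1,2).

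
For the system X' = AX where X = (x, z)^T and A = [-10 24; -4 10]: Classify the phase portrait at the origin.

saddle

A = [[-10,24],[-4,10]]; det(A-λI) = λ^2 - 4.
λ = -2, 2: opposite signs.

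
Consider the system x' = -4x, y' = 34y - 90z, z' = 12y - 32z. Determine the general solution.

x(t) = C_1e^(-4t), y(t) = -5C_2e^(-2t) + 3C_3e^(4t), z(t) = -2C_2e^(-2t) + C_3e^(4t)

Coefficient matrix A = [[-4, 0, 0], [0, 34, -90], [0, 12, -32]].
det(A - λI) = 0 gives eigenvalues λ = -4, -2, 4.
For λ=-4: eigenvector (1,0,0).
For λ=-2: eigenvector (0,-5,-2).
For λ=4: eigenvector (0,3,1).
General solution: C_1e^(-4t)(1,0,0) + C_2e^(-2t)(0,-5,-2) + C_3e^(4t)(0,3,1).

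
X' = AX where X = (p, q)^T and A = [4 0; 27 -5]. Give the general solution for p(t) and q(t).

p(t) = -C_2e^(4t), q(t) = -C_1e^(-5t) - 3C_2e^(4t)

Coefficient matrix A = [[4, 0], [27, -5]].
Characteristic polynomial det(A - λI) = λ^2 + λ - 20 = 0.
Eigenvalues λ = -5, 4.
For λ=-5: (A-λI) row 1 is [9, 0], so an eigenvector is (0, -1).
For λ=4: (A-λI) row 2 is [27, -9], so an eigenvector is (-1, -3).
General solution: C_1e^(-5t)(0,-1) + C_2e^(4t)(-1,-3).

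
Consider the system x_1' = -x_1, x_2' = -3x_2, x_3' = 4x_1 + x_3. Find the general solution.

Coefficient matrix A = [[-1, 0, 0], [0, -3, 0], [4, 0, 1]].
det(A - λI) = 0 gives eigenvalues λ = -1, -3, 1.
For λ=-1: eigenvector (1,0,-2).
For λ=-3: eigenvector (0,1,0).
For λ=1: eigenvector (0,0,1).
General solution: C_1e^(-t)(1,0,-2) + C_2e^(-3t)(0,1,0) + C_3e^(t)(0,0,1).

x_1(t) = C_1e^(-t), x_2(t) = C_2e^(-3t), x_3(t) = -2C_1e^(-t) + C_3e^(t)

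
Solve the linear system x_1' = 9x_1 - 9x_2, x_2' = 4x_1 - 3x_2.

Coefficient matrix A = [[9, -9], [4, -3]].
Characteristic polynomial det(A - λI) = λ^2 - 6λ + 9 = 0.
Single eigenvalue λ = 3 with algebraic multiplicity 2.
Eigenvector v = (3,2); generalized eigenvector w with (A-λI)w=v is (-1,-1).
General solution: e^(3t)[K_1·v + K_2·(t·v + w)].

x_1(t) = 3K_1e^(3t) + 3K_2te^(3t) - K_2e^(3t), x_2(t) = 2K_1e^(3t) + 2K_2te^(3t) - K_2e^(3t)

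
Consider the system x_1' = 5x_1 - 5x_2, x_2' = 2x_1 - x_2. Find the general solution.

x_1(t) = 2C_1e^(2t)sin(t) - C_1e^(2t)cos(t) - C_2e^(2t)sin(t) - 2C_2e^(2t)cos(t), x_2(t) = C_1e^(2t)sin(t) - C_1e^(2t)cos(t) - C_2e^(2t)sin(t) - C_2e^(2t)cos(t)

Coefficient matrix A = [[5, -5], [2, -1]].
Characteristic polynomial det(A - λI) = λ^2 - 4λ + 5 = 0.
Eigenvalues λ = 2 ± i (complex conjugate pair).
For λ=2+i: an eigenvector is (-1,-1) - i(2,1) = (-1 - 2i, -1 - i).
A real fundamental pair from Re and Im of e^((2+i)t)v: X_1 = e^(2t)(cos(t)·(-1,-1) + sin(t)·(2,1)), X_2 = e^(2t)(sin(t)·(-1,-1) - cos(t)·(2,1)).
General solution: C_1X_1 + C_2X_2.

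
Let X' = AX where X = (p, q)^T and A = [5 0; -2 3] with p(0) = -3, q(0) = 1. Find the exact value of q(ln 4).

A = [[5,0],[-2,3]]; eigenvalues λ = 3, 5.
Eigenvectors: (0,1) for λ=3, (-1,1) for λ=5.
From the initial condition, c_1 = -2, c_2 = 3.
q(ln 4) = (-2)(4^3)(1) + (3)(4^5)(1) = 2944.

2944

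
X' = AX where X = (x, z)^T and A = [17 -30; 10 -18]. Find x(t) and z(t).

Coefficient matrix A = [[17, -30], [10, -18]].
Characteristic polynomial det(A - λI) = λ^2 + λ - 6 = 0.
Eigenvalues λ = -3, 2.
For λ=-3: (A-λI) row 1 is [20, -30], so an eigenvector is (3, 2).
For λ=2: (A-λI) row 1 is [15, -30], so an eigenvector is (-2, -1).
General solution: c_1e^(-3t)(3,2) + c_2e^(2t)(-2,-1).

x(t) = 3c_1e^(-3t) - 2c_2e^(2t), z(t) = 2c_1e^(-3t) - c_2e^(2t)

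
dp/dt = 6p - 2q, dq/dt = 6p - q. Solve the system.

Coefficient matrix A = [[6, -2], [6, -1]].
Characteristic polynomial det(A - λI) = λ^2 - 5λ + 6 = 0.
Eigenvalues λ = 3, 2.
For λ=3: (A-λI) row 1 is [3, -2], so an eigenvector is (-2, -3).
For λ=2: (A-λI) row 1 is [4, -2], so an eigenvector is (-1, -2).
General solution: C_1e^(3t)(-2,-3) + C_2e^(2t)(-1,-2).

p(t) = -2C_1e^(3t) - C_2e^(2t), q(t) = -3C_1e^(3t) - 2C_2e^(2t)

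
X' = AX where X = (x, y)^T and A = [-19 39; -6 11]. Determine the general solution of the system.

Coefficient matrix A = [[-19, 39], [-6, 11]].
Characteristic polynomial det(A - λI) = λ^2 + 8λ + 25 = 0.
Eigenvalues λ = -4 ± 3i (complex conjugate pair).
For λ=-4+3i: an eigenvector is (3,1) - i(-2,-1) = (3 + 2i, 1 + i).
A real fundamental pair from Re and Im of e^((-4+3i)t)v: X_1 = e^(-4t)(cos(3t)·(3,1) + sin(3t)·(-2,-1)), X_2 = e^(-4t)(sin(3t)·(3,1) - cos(3t)·(-2,-1)).
General solution: c_1X_1 + c_2X_2.

x(t) = -2c_1e^(-4t)sin(3t) + 3c_1e^(-4t)cos(3t) + 3c_2e^(-4t)sin(3t) + 2c_2e^(-4t)cos(3t), y(t) = -c_1e^(-4t)sin(3t) + c_1e^(-4t)cos(3t) + c_2e^(-4t)sin(3t) + c_2e^(-4t)cos(3t)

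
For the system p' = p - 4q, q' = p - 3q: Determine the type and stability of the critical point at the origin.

A = [[1,-4],[1,-3]]; det(A-λI) = λ^2 + 2λ + 1.
repeated λ = -1 with a single eigenvector.

stable improper node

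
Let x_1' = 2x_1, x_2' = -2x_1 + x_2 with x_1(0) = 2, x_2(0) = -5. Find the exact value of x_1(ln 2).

8

A = [[2,0],[-2,1]]; eigenvalues λ = 2, 1.
Eigenvectors: (-1,2) for λ=2, (0,-1) for λ=1.
From the initial condition, c_1 = -2, c_2 = 1.
x_1(ln 2) = (-2)(2^2)(-1) + (1)(2^1)(0) = 8.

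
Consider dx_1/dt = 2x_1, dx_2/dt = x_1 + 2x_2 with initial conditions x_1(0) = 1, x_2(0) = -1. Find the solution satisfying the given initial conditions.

x_1(t) = e^(2t), x_2(t) = te^(2t) - e^(2t)

Coefficient matrix A = [[2, 0], [1, 2]].
Characteristic polynomial det(A - λI) = λ^2 - 4λ + 4 = 0.
Single eigenvalue λ = 2 with algebraic multiplicity 2.
Eigenvector v = (0,-1); generalized eigenvector w with (A-λI)w=v is (-1,1).
General solution: e^(2t)[c_1·v + c_2·(t·v + w)].
Applying x_1(0)=1, x_2(0)=-1 gives c_1=0, c_2=-1.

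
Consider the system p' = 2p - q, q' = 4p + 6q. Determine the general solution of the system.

p(t) = C_1e^(4t) + C_2te^(4t) + C_2e^(4t), q(t) = -2C_1e^(4t) - 2C_2te^(4t) - 3C_2e^(4t)

Coefficient matrix A = [[2, -1], [4, 6]].
Characteristic polynomial det(A - λI) = λ^2 - 8λ + 16 = 0.
Single eigenvalue λ = 4 with algebraic multiplicity 2.
Eigenvector v = (1,-2); generalized eigenvector w with (A-λI)w=v is (1,-3).
General solution: e^(4t)[C_1·v + C_2·(t·v + w)].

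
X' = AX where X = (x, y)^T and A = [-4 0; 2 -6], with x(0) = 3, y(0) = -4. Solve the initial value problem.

x(t) = 3e^(-4t), y(t) = 3e^(-4t) - 7e^(-6t)

Coefficient matrix A = [[-4, 0], [2, -6]].
Characteristic polynomial det(A - λI) = λ^2 + 10λ + 24 = 0.
Eigenvalues λ = -4, -6.
For λ=-4: (A-λI) row 2 is [2, -2], so an eigenvector is (-1, -1).
For λ=-6: (A-λI) row 1 is [2, 0], so an eigenvector is (0, 1).
General solution: c_1e^(-4t)(-1,-1) + c_2e^(-6t)(0,1).
Applying x(0)=3, y(0)=-4 gives c_1=-3, c_2=-7.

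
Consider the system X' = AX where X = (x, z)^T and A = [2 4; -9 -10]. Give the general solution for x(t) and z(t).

Coefficient matrix A = [[2, 4], [-9, -10]].
Characteristic polynomial det(A - λI) = λ^2 + 8λ + 16 = 0.
Single eigenvalue λ = -4 with algebraic multiplicity 2.
Eigenvector v = (-2,3); generalized eigenvector w with (A-λI)w=v is (1,-2).
General solution: e^(-4t)[K_1·v + K_2·(t·v + w)].

x(t) = -2K_1e^(-4t) - 2K_2te^(-4t) + K_2e^(-4t), z(t) = 3K_1e^(-4t) + 3K_2te^(-4t) - 2K_2e^(-4t)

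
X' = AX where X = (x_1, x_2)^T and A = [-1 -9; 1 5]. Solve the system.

x_1(t) = -3c_1e^(2t) - 3c_2te^(2t) - 2c_2e^(2t), x_2(t) = c_1e^(2t) + c_2te^(2t) + c_2e^(2t)

Coefficient matrix A = [[-1, -9], [1, 5]].
Characteristic polynomial det(A - λI) = λ^2 - 4λ + 4 = 0.
Single eigenvalue λ = 2 with algebraic multiplicity 2.
Eigenvector v = (-3,1); generalized eigenvector w with (A-λI)w=v is (-2,1).
General solution: e^(2t)[c_1·v + c_2·(t·v + w)].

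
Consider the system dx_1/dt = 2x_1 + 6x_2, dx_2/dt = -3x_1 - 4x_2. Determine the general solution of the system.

Coefficient matrix A = [[2, 6], [-3, -4]].
Characteristic polynomial det(A - λI) = λ^2 + 2λ + 10 = 0.
Eigenvalues λ = -1 ± 3i (complex conjugate pair).
For λ=-1+3i: an eigenvector is (1,-1) - i(-1,0) = (1 + i, -1).
A real fundamental pair from Re and Im of e^((-1+3i)t)v: X_1 = e^(-t)(cos(3t)·(1,-1) + sin(3t)·(-1,0)), X_2 = e^(-t)(sin(3t)·(1,-1) - cos(3t)·(-1,0)).
General solution: K_1X_1 + K_2X_2.

x_1(t) = -K_1e^(-t)sin(3t) + K_1e^(-t)cos(3t) + K_2e^(-t)sin(3t) + K_2e^(-t)cos(3t), x_2(t) = -K_1e^(-t)cos(3t) - K_2e^(-t)sin(3t)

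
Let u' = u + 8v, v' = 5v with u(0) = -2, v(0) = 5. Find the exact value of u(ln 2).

A = [[1,8],[0,5]]; eigenvalues λ = 5, 1.
Eigenvectors: (-2,-1) for λ=5, (1,0) for λ=1.
From the initial condition, c_1 = -5, c_2 = -12.
u(ln 2) = (-5)(2^5)(-2) + (-12)(2^1)(1) = 296.

296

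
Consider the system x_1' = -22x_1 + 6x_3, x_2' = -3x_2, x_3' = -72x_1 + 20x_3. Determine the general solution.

x_1(t) = C_1e^(-4t) + C_3e^(2t), x_2(t) = C_2e^(-3t), x_3(t) = 3C_1e^(-4t) + 4C_3e^(2t)

Coefficient matrix A = [[-22, 0, 6], [0, -3, 0], [-72, 0, 20]].
det(A - λI) = 0 gives eigenvalues λ = -4, -3, 2.
For λ=-4: eigenvector (1,0,3).
For λ=-3: eigenvector (0,1,0).
For λ=2: eigenvector (1,0,4).
General solution: C_1e^(-4t)(1,0,3) + C_2e^(-3t)(0,1,0) + C_3e^(2t)(1,0,4).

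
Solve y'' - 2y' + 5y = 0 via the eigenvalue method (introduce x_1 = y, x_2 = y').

Let x_1 = y, x_2 = y'. Then x_1' = x_2 and x_2' = -5x_1 + 2x_2.
A = [[0,1],[-5,2]]; det(A-λI) = λ^2 - 2λ + 5.
Eigenvalues λ = 1 ± 2i.

y(t) = K_1e^(t)cos(2t) + K_2e^(t)sin(2t)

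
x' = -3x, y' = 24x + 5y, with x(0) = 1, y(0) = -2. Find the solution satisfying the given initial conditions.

Coefficient matrix A = [[-3, 0], [24, 5]].
Characteristic polynomial det(A - λI) = λ^2 - 2λ - 15 = 0.
Eigenvalues λ = 5, -3.
For λ=5: (A-λI) row 1 is [-8, 0], so an eigenvector is (0, 1).
For λ=-3: (A-λI) row 2 is [24, 8], so an eigenvector is (1, -3).
General solution: C_1e^(5t)(0,1) + C_2e^(-3t)(1,-3).
Applying x(0)=1, y(0)=-2 gives C_1=1, C_2=1.

x(t) = e^(-3t), y(t) = e^(5t) - 3e^(-3t)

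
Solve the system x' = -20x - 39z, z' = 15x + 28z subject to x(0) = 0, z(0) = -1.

x(t) = 13e^(4t)sin(3t), z(t) = -8e^(4t)sin(3t) - e^(4t)cos(3t)

Coefficient matrix A = [[-20, -39], [15, 28]].
Characteristic polynomial det(A - λI) = λ^2 - 8λ + 25 = 0.
Eigenvalues λ = 4 ± 3i (complex conjugate pair).
For λ=4+3i: an eigenvector is (2,-1) - i(-3,2) = (2 + 3i, -1 - 2i).
A real fundamental pair from Re and Im of e^((4+3i)t)v: X_1 = e^(4t)(cos(3t)·(2,-1) + sin(3t)·(-3,2)), X_2 = e^(4t)(sin(3t)·(2,-1) - cos(3t)·(-3,2)).
General solution: c_1X_1 + c_2X_2.
Applying x(0)=0, z(0)=-1 gives c_1=-3, c_2=2.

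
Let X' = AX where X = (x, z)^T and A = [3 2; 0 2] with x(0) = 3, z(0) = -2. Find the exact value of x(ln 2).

8

A = [[3,2],[0,2]]; eigenvalues λ = 2, 3.
Eigenvectors: (2,-1) for λ=2, (-1,0) for λ=3.
From the initial condition, c_1 = 2, c_2 = 1.
x(ln 2) = (2)(2^2)(2) + (1)(2^3)(-1) = 8.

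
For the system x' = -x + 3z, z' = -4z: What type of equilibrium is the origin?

A = [[-1,3],[0,-4]]; det(A-λI) = λ^2 + 5λ + 4.
λ = -4, -1: both negative.

stable node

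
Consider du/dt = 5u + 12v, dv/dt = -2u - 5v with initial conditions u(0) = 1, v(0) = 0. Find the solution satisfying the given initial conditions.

u(t) = 3e^(t) - 2e^(-t), v(t) = -e^(t) + e^(-t)

Coefficient matrix A = [[5, 12], [-2, -5]].
Characteristic polynomial det(A - λI) = λ^2 - 1 = 0.
Eigenvalues λ = -1, 1.
For λ=-1: (A-λI) row 1 is [6, 12], so an eigenvector is (2, -1).
For λ=1: (A-λI) row 1 is [4, 12], so an eigenvector is (3, -1).
General solution: c_1e^(-t)(2,-1) + c_2e^(t)(3,-1).
Applying u(0)=1, v(0)=0 gives c_1=-1, c_2=1.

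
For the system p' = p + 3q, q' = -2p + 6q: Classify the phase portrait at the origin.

unstable node

A = [[1,3],[-2,6]]; det(A-λI) = λ^2 - 7λ + 12.
λ = 4, 3: both positive.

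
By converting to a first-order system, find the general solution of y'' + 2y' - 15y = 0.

y(t) = c_1e^(-5t) + c_2e^(3t)

Let x_1 = y, x_2 = y'. Then x_1' = x_2 and x_2' = 15x_1 - 2x_2.
A = [[0,1],[15,-2]]; det(A-λI) = λ^2 + 2λ - 15.
Eigenvalues λ = -5, 3 with eigenvectors (1,-5), (1,3).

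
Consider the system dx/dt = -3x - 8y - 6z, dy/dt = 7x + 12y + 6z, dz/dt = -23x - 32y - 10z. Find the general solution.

x(t) = -K_1e^(-t) - 2K_2e^(4t) + 2K_3e^(-4t), y(t) = K_1e^(-t) + K_2e^(4t) - 2K_3e^(-4t), z(t) = -K_1e^(-t) + K_2e^(4t) + 3K_3e^(-4t)

Coefficient matrix A = [[-3, -8, -6], [7, 12, 6], [-23, -32, -10]].
det(A - λI) = 0 gives eigenvalues λ = -1, 4, -4.
For λ=-1: eigenvector (-1,1,-1).
For λ=4: eigenvector (-2,1,1).
For λ=-4: eigenvector (2,-2,3).
General solution: K_1e^(-t)(-1,1,-1) + K_2e^(4t)(-2,1,1) + K_3e^(-4t)(2,-2,3).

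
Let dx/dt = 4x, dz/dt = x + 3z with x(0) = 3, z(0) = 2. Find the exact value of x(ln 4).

A = [[4,0],[1,3]]; eigenvalues λ = 4, 3.
Eigenvectors: (1,1) for λ=4, (0,-1) for λ=3.
From the initial condition, c_1 = 3, c_2 = 1.
x(ln 4) = (3)(4^4)(1) + (1)(4^3)(0) = 768.

768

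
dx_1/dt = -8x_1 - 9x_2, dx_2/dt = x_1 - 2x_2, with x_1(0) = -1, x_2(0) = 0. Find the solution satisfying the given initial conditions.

Coefficient matrix A = [[-8, -9], [1, -2]].
Characteristic polynomial det(A - λI) = λ^2 + 10λ + 25 = 0.
Single eigenvalue λ = -5 with algebraic multiplicity 2.
Eigenvector v = (3,-1); generalized eigenvector w with (A-λI)w=v is (-1,0).
General solution: e^(-5t)[K_1·v + K_2·(t·v + w)].
Applying x_1(0)=-1, x_2(0)=0 gives K_1=0, K_2=1.

x_1(t) = 3te^(-5t) - e^(-5t), x_2(t) = -te^(-5t)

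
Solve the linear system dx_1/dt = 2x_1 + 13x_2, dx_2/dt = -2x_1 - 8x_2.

Coefficient matrix A = [[2, 13], [-2, -8]].
Characteristic polynomial det(A - λI) = λ^2 + 6λ + 10 = 0.
Eigenvalues λ = -3 ± i (complex conjugate pair).
For λ=-3+i: an eigenvector is (-2,1) - i(3,-1) = (-2 - 3i, 1 + i).
A real fundamental pair from Re and Im of e^((-3+i)t)v: X_1 = e^(-3t)(cos(t)·(-2,1) + sin(t)·(3,-1)), X_2 = e^(-3t)(sin(t)·(-2,1) - cos(t)·(3,-1)).
General solution: K_1X_1 + K_2X_2.

x_1(t) = 3K_1e^(-3t)sin(t) - 2K_1e^(-3t)cos(t) - 2K_2e^(-3t)sin(t) - 3K_2e^(-3t)cos(t), x_2(t) = -K_1e^(-3t)sin(t) + K_1e^(-3t)cos(t) + K_2e^(-3t)sin(t) + K_2e^(-3t)cos(t)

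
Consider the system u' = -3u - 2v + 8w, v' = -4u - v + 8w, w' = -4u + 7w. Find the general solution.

Coefficient matrix A = [[-3, -2, 8], [-4, -1, 8], [-4, 0, 7]].
det(A - λI) = 0 gives eigenvalues λ = 1, -1, 3.
For λ=1: eigenvector (3,2,2).
For λ=-1: eigenvector (2,2,1).
For λ=3: eigenvector (1,1,1).
General solution: c_1e^(t)(3,2,2) + c_2e^(-t)(2,2,1) + c_3e^(3t)(1,1,1).

u(t) = 3c_1e^(t) + 2c_2e^(-t) + c_3e^(3t), v(t) = 2c_1e^(t) + 2c_2e^(-t) + c_3e^(3t), w(t) = 2c_1e^(t) + c_2e^(-t) + c_3e^(3t)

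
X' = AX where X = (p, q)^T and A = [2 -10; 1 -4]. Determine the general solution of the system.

Coefficient matrix A = [[2, -10], [1, -4]].
Characteristic polynomial det(A - λI) = λ^2 + 2λ + 2 = 0.
Eigenvalues λ = -1 ± i (complex conjugate pair).
For λ=-1+i: an eigenvector is (3,1) - i(-1,0) = (3 + i, 1).
A real fundamental pair from Re and Im of e^((-1+i)t)v: X_1 = e^(-t)(cos(t)·(3,1) + sin(t)·(-1,0)), X_2 = e^(-t)(sin(t)·(3,1) - cos(t)·(-1,0)).
General solution: C_1X_1 + C_2X_2.

p(t) = -C_1e^(-t)sin(t) + 3C_1e^(-t)cos(t) + 3C_2e^(-t)sin(t) + C_2e^(-t)cos(t), q(t) = C_1e^(-t)cos(t) + C_2e^(-t)sin(t)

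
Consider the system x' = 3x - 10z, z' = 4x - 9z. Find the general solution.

Coefficient matrix A = [[3, -10], [4, -9]].
Characteristic polynomial det(A - λI) = λ^2 + 6λ + 13 = 0.
Eigenvalues λ = -3 ± 2i (complex conjugate pair).
For λ=-3+2i: an eigenvector is (2,1) - i(1,1) = (2 - i, 1 - i).
A real fundamental pair from Re and Im of e^((-3+2i)t)v: X_1 = e^(-3t)(cos(2t)·(2,1) + sin(2t)·(1,1)), X_2 = e^(-3t)(sin(2t)·(2,1) - cos(2t)·(1,1)).
General solution: c_1X_1 + c_2X_2.

x(t) = c_1e^(-3t)sin(2t) + 2c_1e^(-3t)cos(2t) + 2c_2e^(-3t)sin(2t) - c_2e^(-3t)cos(2t), z(t) = c_1e^(-3t)sin(2t) + c_1e^(-3t)cos(2t) + c_2e^(-3t)sin(2t) - c_2e^(-3t)cos(2t)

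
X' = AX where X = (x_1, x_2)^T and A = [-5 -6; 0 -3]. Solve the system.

Coefficient matrix A = [[-5, -6], [0, -3]].
Characteristic polynomial det(A - λI) = λ^2 + 8λ + 15 = 0.
Eigenvalues λ = -3, -5.
For λ=-3: (A-λI) row 1 is [-2, -6], so an eigenvector is (-3, 1).
For λ=-5: (A-λI) row 1 is [0, -6], so an eigenvector is (1, 0).
General solution: K_1e^(-3t)(-3,1) + K_2e^(-5t)(1,0).

x_1(t) = -3K_1e^(-3t) + K_2e^(-5t), x_2(t) = K_1e^(-3t)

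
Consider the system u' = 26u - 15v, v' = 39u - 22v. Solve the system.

u(t) = 2C_1e^(2t)sin(3t) - C_1e^(2t)cos(3t) - C_2e^(2t)sin(3t) - 2C_2e^(2t)cos(3t), v(t) = 3C_1e^(2t)sin(3t) - 2C_1e^(2t)cos(3t) - 2C_2e^(2t)sin(3t) - 3C_2e^(2t)cos(3t)

Coefficient matrix A = [[26, -15], [39, -22]].
Characteristic polynomial det(A - λI) = λ^2 - 4λ + 13 = 0.
Eigenvalues λ = 2 ± 3i (complex conjugate pair).
For λ=2+3i: an eigenvector is (-1,-2) - i(2,3) = (-1 - 2i, -2 - 3i).
A real fundamental pair from Re and Im of e^((2+3i)t)v: X_1 = e^(2t)(cos(3t)·(-1,-2) + sin(3t)·(2,3)), X_2 = e^(2t)(sin(3t)·(-1,-2) - cos(3t)·(2,3)).
General solution: C_1X_1 + C_2X_2.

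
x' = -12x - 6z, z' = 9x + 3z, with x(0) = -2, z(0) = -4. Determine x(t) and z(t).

Coefficient matrix A = [[-12, -6], [9, 3]].
Characteristic polynomial det(A - λI) = λ^2 + 9λ + 18 = 0.
Eigenvalues λ = -6, -3.
For λ=-6: (A-λI) row 1 is [-6, -6], so an eigenvector is (-1, 1).
For λ=-3: (A-λI) row 1 is [-9, -6], so an eigenvector is (2, -3).
General solution: K_1e^(-6t)(-1,1) + K_2e^(-3t)(2,-3).
Applying x(0)=-2, z(0)=-4 gives K_1=14, K_2=6.

x(t) = 12e^(-3t) - 14e^(-6t), z(t) = -18e^(-3t) + 14e^(-6t)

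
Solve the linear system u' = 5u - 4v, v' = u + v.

u(t) = 2C_1e^(3t) + 2C_2te^(3t) + 3C_2e^(3t), v(t) = C_1e^(3t) + C_2te^(3t) + C_2e^(3t)

Coefficient matrix A = [[5, -4], [1, 1]].
Characteristic polynomial det(A - λI) = λ^2 - 6λ + 9 = 0.
Single eigenvalue λ = 3 with algebraic multiplicity 2.
Eigenvector v = (2,1); generalized eigenvector w with (A-λI)w=v is (3,1).
General solution: e^(3t)[C_1·v + C_2·(t·v + w)].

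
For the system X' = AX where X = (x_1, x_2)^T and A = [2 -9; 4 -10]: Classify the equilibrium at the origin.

stable improper node

A = [[2,-9],[4,-10]]; det(A-λI) = λ^2 + 8λ + 16.
repeated λ = -4 with a single eigenvector.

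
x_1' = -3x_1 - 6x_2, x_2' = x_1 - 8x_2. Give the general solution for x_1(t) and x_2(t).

Coefficient matrix A = [[-3, -6], [1, -8]].
Characteristic polynomial det(A - λI) = λ^2 + 11λ + 30 = 0.
Eigenvalues λ = -6, -5.
For λ=-6: (A-λI) row 1 is [3, -6], so an eigenvector is (-2, -1).
For λ=-5: (A-λI) row 1 is [2, -6], so an eigenvector is (3, 1).
General solution: c_1e^(-6t)(-2,-1) + c_2e^(-5t)(3,1).

x_1(t) = -2c_1e^(-6t) + 3c_2e^(-5t), x_2(t) = -c_1e^(-6t) + c_2e^(-5t)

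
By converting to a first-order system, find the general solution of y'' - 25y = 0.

y(t) = C_1e^(5t) + C_2e^(-5t)

Let x_1 = y, x_2 = y'. Then x_1' = x_2 and x_2' = 25x_1.
A = [[0,1],[25,0]]; det(A-λI) = λ^2 - 25.
Eigenvalues λ = 5, -5 with eigenvectors (1,5), (1,-5).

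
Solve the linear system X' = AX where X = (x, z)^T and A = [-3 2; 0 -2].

Coefficient matrix A = [[-3, 2], [0, -2]].
Characteristic polynomial det(A - λI) = λ^2 + 5λ + 6 = 0.
Eigenvalues λ = -2, -3.
For λ=-2: (A-λI) row 1 is [-1, 2], so an eigenvector is (-2, -1).
For λ=-3: (A-λI) row 1 is [0, 2], so an eigenvector is (1, 0).
General solution: C_1e^(-2t)(-2,-1) + C_2e^(-3t)(1,0).

x(t) = -2C_1e^(-2t) + C_2e^(-3t), z(t) = -C_1e^(-2t)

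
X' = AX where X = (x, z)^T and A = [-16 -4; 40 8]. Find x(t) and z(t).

Coefficient matrix A = [[-16, -4], [40, 8]].
Characteristic polynomial det(A - λI) = λ^2 + 8λ + 32 = 0.
Eigenvalues λ = -4 ± 4i (complex conjugate pair).
For λ=-4+4i: an eigenvector is (-1,3) - i(0,-1) = (-1, 3 + i).
A real fundamental pair from Re and Im of e^((-4+4i)t)v: X_1 = e^(-4t)(cos(4t)·(-1,3) + sin(4t)·(0,-1)), X_2 = e^(-4t)(sin(4t)·(-1,3) - cos(4t)·(0,-1)).
General solution: C_1X_1 + C_2X_2.

x(t) = -C_1e^(-4t)cos(4t) - C_2e^(-4t)sin(4t), z(t) = -C_1e^(-4t)sin(4t) + 3C_1e^(-4t)cos(4t) + 3C_2e^(-4t)sin(4t) + C_2e^(-4t)cos(4t)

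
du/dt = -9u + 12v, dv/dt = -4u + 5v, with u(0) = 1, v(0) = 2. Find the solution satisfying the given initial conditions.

Coefficient matrix A = [[-9, 12], [-4, 5]].
Characteristic polynomial det(A - λI) = λ^2 + 4λ + 3 = 0.
Eigenvalues λ = -1, -3.
For λ=-1: (A-λI) row 1 is [-8, 12], so an eigenvector is (-3, -2).
For λ=-3: (A-λI) row 1 is [-6, 12], so an eigenvector is (-2, -1).
General solution: C_1e^(-t)(-3,-2) + C_2e^(-3t)(-2,-1).
Applying u(0)=1, v(0)=2 gives C_1=-3, C_2=4.

u(t) = 9e^(-t) - 8e^(-3t), v(t) = 6e^(-t) - 4e^(-3t)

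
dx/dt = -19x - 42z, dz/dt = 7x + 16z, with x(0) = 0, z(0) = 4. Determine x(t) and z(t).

x(t) = -24e^(2t) + 24e^(-5t), z(t) = 12e^(2t) - 8e^(-5t)

Coefficient matrix A = [[-19, -42], [7, 16]].
Characteristic polynomial det(A - λI) = λ^2 + 3λ - 10 = 0.
Eigenvalues λ = -5, 2.
For λ=-5: (A-λI) row 1 is [-14, -42], so an eigenvector is (3, -1).
For λ=2: (A-λI) row 1 is [-21, -42], so an eigenvector is (2, -1).
General solution: c_1e^(-5t)(3,-1) + c_2e^(2t)(2,-1).
Applying x(0)=0, z(0)=4 gives c_1=8, c_2=-12.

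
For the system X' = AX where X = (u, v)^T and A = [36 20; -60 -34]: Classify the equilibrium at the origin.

A = [[36,20],[-60,-34]]; det(A-λI) = λ^2 - 2λ - 24.
λ = 6, -4: opposite signs.

saddle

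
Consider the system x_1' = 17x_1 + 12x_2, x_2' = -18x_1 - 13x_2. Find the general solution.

x_1(t) = -2c_1e^(-t) - c_2e^(5t), x_2(t) = 3c_1e^(-t) + c_2e^(5t)

Coefficient matrix A = [[17, 12], [-18, -13]].
Characteristic polynomial det(A - λI) = λ^2 - 4λ - 5 = 0.
Eigenvalues λ = -1, 5.
For λ=-1: (A-λI) row 1 is [18, 12], so an eigenvector is (-2, 3).
For λ=5: (A-λI) row 1 is [12, 12], so an eigenvector is (-1, 1).
General solution: c_1e^(-t)(-2,3) + c_2e^(5t)(-1,1).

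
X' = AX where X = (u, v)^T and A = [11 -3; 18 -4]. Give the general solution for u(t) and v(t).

Coefficient matrix A = [[11, -3], [18, -4]].
Characteristic polynomial det(A - λI) = λ^2 - 7λ + 10 = 0.
Eigenvalues λ = 2, 5.
For λ=2: (A-λI) row 1 is [9, -3], so an eigenvector is (-1, -3).
For λ=5: (A-λI) row 1 is [6, -3], so an eigenvector is (-1, -2).
General solution: C_1e^(2t)(-1,-3) + C_2e^(5t)(-1,-2).

u(t) = -C_1e^(2t) - C_2e^(5t), v(t) = -3C_1e^(2t) - 2C_2e^(5t)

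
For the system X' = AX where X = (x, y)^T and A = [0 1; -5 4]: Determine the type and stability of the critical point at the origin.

unstable spiral

A = [[0,1],[-5,4]]; det(A-λI) = λ^2 - 4λ + 5.
λ = 2 ± i: positive real part.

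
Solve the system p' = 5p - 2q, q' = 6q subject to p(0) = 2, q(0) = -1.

p(t) = 2e^(6t), q(t) = -e^(6t)

Coefficient matrix A = [[5, -2], [0, 6]].
Characteristic polynomial det(A - λI) = λ^2 - 11λ + 30 = 0.
Eigenvalues λ = 5, 6.
For λ=5: (A-λI) row 1 is [0, -2], so an eigenvector is (-1, 0).
For λ=6: (A-λI) row 1 is [-1, -2], so an eigenvector is (-2, 1).
General solution: C_1e^(5t)(-1,0) + C_2e^(6t)(-2,1).
Applying p(0)=2, q(0)=-1 gives C_1=0, C_2=-1.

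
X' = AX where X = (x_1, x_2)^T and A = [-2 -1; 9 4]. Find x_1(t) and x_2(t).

Coefficient matrix A = [[-2, -1], [9, 4]].
Characteristic polynomial det(A - λI) = λ^2 - 2λ + 1 = 0.
Single eigenvalue λ = 1 with algebraic multiplicity 2.
Eigenvector v = (1,-3); generalized eigenvector w with (A-λI)w=v is (-1,2).
General solution: e^(t)[K_1·v + K_2·(t·v + w)].

x_1(t) = K_1e^(t) + K_2te^(t) - K_2e^(t), x_2(t) = -3K_1e^(t) - 3K_2te^(t) + 2K_2e^(t)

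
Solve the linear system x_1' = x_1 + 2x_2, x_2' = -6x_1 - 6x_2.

x_1(t) = -2C_1e^(-2t) + C_2e^(-3t), x_2(t) = 3C_1e^(-2t) - 2C_2e^(-3t)

Coefficient matrix A = [[1, 2], [-6, -6]].
Characteristic polynomial det(A - λI) = λ^2 + 5λ + 6 = 0.
Eigenvalues λ = -2, -3.
For λ=-2: (A-λI) row 1 is [3, 2], so an eigenvector is (-2, 3).
For λ=-3: (A-λI) row 1 is [4, 2], so an eigenvector is (1, -2).
General solution: C_1e^(-2t)(-2,3) + C_2e^(-3t)(1,-2).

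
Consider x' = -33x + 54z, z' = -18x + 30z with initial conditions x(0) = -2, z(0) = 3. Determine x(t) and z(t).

x(t) = 24e^(3t) - 26e^(-6t), z(t) = 16e^(3t) - 13e^(-6t)

Coefficient matrix A = [[-33, 54], [-18, 30]].
Characteristic polynomial det(A - λI) = λ^2 + 3λ - 18 = 0.
Eigenvalues λ = -6, 3.
For λ=-6: (A-λI) row 1 is [-27, 54], so an eigenvector is (-2, -1).
For λ=3: (A-λI) row 1 is [-36, 54], so an eigenvector is (3, 2).
General solution: K_1e^(-6t)(-2,-1) + K_2e^(3t)(3,2).
Applying x(0)=-2, z(0)=3 gives K_1=13, K_2=8.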